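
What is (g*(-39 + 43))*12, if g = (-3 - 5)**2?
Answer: 3072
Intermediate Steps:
g = 64 (g = (-8)**2 = 64)
(g*(-39 + 43))*12 = (64*(-39 + 43))*12 = (64*4)*12 = 256*12 = 3072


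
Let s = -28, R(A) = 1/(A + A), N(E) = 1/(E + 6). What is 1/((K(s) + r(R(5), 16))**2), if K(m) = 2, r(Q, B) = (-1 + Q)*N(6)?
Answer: 1600/5929 ≈ 0.26986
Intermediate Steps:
N(E) = 1/(6 + E)
R(A) = 1/(2*A)
r(Q, B) = -1/12 + Q/12 (r(Q, B) = (-1 + Q)/(6 + 6) = (-1 + Q)/12 = (-1 + Q)*(1/12) = -1/12 + Q/12)
1/((K(s) + r(R(5), 16))**2) = 1/((2 + (-1/12 + ((1/2)/5)/12))**2) = 1/((2 + (-1/12 + ((1/2)*(1/5))/12))**2) = 1/((2 + (-1/12 + (1/12)*(1/10)))**2) = 1/((2 + (-1/12 + 1/120))**2) = 1/((2 - 3/40)**2) = 1/((77/40)**2) = 1/(5929/1600) = 1600/5929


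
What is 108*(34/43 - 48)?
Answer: -219240/43 ≈ -5098.6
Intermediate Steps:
108*(34/43 - 48) = 108*(-2030/43) = -219240/43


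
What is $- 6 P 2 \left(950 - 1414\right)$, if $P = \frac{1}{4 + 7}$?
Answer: $\frac{5568}{11} \approx 506.18$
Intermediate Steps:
$P = \frac{1}{11} \approx 0.090909$
$- 6 P 2 \left(950 - 1414\right) = \left(-6\right) \frac{1}{11} \cdot 2 \left(950 - 1414\right) = \left(- \frac{6}{11}\right) 2 \left(-464\right) = \left(- \frac{12}{11}\right) \left(-464\right) = \frac{5568}{11}$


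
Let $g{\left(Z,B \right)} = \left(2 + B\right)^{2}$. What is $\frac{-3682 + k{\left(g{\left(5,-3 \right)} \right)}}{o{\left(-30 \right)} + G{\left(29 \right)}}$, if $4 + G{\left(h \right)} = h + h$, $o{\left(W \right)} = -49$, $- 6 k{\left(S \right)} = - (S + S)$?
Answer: $- \frac{2209}{3} \approx -736.33$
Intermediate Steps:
$k{\left(S \right)} = \frac{S}{3}$ ($k{\left(S \right)} = - \frac{\left(-1\right) \left(S + S\right)}{6} = - \frac{\left(-1\right) 2 S}{6} = - \frac{\left(-2\right) S}{6} = \frac{S}{3}$)
$G{\left(h \right)} = -4 + 2 h$ ($G{\left(h \right)} = -4 + \left(h + h\right) = -4 + 2 h$)
$\frac{-3682 + k{\left(g{\left(5,-3 \right)} \right)}}{o{\left(-30 \right)} + G{\left(29 \right)}} = \frac{-3682 + \frac{\left(2 - 3\right)^{2}}{3}}{-49 + \left(-4 + 2 \cdot 29\right)} = \frac{-3682 + \frac{\left(-1\right)^{2}}{3}}{-49 + \left(-4 + 58\right)} = \frac{-3682 + \frac{1}{3} \cdot 1}{-49 + 54} = \frac{-3682 + \frac{1}{3}}{5} = \left(- \frac{11045}{3}\right) \frac{1}{5} = - \frac{2209}{3}$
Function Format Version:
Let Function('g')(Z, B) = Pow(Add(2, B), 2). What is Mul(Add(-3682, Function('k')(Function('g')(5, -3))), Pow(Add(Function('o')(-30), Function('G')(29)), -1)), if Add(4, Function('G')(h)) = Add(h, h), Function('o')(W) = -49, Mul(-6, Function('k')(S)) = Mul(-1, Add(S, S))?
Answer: Rational(-2209, 3) ≈ -736.33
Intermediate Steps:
Function('k')(S) = Mul(Rational(1, 3), S) (Function('k')(S) = Mul(Rational(-1, 6), Mul(-1, Add(S, S))) = Mul(Rational(-1, 6), Mul(-1, Mul(2, S))) = Mul(Rational(-1, 6), Mul(-2, S)) = Mul(Rational(1, 3), S))
Function('G')(h) = Add(-4, Mul(2, h)) (Function('G')(h) = Add(-4, Add(h, h)) = Add(-4, Mul(2, h)))
Mul(Add(-3682, Function('k')(Function('g')(5, -3))), Pow(Add(Function('o')(-30), Function('G')(29)), -1)) = Mul(Add(-3682, Mul(Rational(1, 3), Pow(Add(2, -3), 2))), Pow(Add(-49, Add(-4, Mul(2, 29))), -1)) = Mul(Add(-3682, Mul(Rational(1, 3), Pow(-1, 2))), Pow(Add(-49, Add(-4, 58)), -1)) = Mul(Add(-3682, Mul(Rational(1, 3), 1)), Pow(Add(-49, 54), -1)) = Mul(Add(-3682, Rational(1, 3)), Pow(5, -1)) = Mul(Rational(-11045, 3), Rational(1, 5)) = Rational(-2209, 3)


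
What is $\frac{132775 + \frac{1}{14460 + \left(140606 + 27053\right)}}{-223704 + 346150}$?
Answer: $\frac{12090425113}{11149871537} \approx 1.0844$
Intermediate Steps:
$\frac{132775 + \frac{1}{14460 + \left(140606 + 27053\right)}}{-223704 + 346150} = \frac{132775 + \frac{1}{14460 + 167659}}{122446} = \left(132775 + \frac{1}{182119}\right) \frac{1}{122446} = \frac{24180850226}{182119} \cdot \frac{1}{122446} = \frac{12090425113}{11149871537}$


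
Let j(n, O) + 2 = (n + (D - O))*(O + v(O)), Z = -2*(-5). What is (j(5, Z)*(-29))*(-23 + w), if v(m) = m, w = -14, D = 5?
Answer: -2146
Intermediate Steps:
Z = 10
j(n, O) = -2 + 2*O*(5 + n - O) (j(n, O) = -2 + (n + (5 - O))*(O + O) = -2 + (5 + n - O)*(2*O) = -2 + 2*O*(5 + n - O))
(j(5, Z)*(-29))*(-23 + w) = ((-2 - 2*10² + 10*10 + 2*10*5)*(-29))*(-23 - 14) = ((-2 - 2*100 + 100 + 100)*(-29))*(-37) = ((-2 - 200 + 100 + 100)*(-29))*(-37) = -2*(-29)*(-37) = 58*(-37) = -2146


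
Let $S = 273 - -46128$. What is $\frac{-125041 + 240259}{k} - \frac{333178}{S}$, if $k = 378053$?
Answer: $- \frac{120612712016}{17542037253} \approx -6.8756$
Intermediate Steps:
$S = 46401$ ($S = 273 + 46128 = 46401$)
$\frac{-125041 + 240259}{k} - \frac{333178}{S} = \frac{-125041 + 240259}{378053} - \frac{333178}{46401} = 115218 \cdot \frac{1}{378053} - \frac{333178}{46401} = \frac{115218}{378053} - \frac{333178}{46401} = - \frac{120612712016}{17542037253}$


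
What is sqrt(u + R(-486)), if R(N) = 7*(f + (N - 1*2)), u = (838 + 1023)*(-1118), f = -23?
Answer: 15*I*sqrt(9263) ≈ 1443.7*I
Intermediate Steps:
u = -2080598 (u = 1861*(-1118) = -2080598)
R(N) = -175 + 7*N (R(N) = 7*(-23 + (N - 1*2)) = 7*(-23 + (N - 2)) = 7*(-23 + (-2 + N)) = 7*(-25 + N) = -175 + 7*N)
sqrt(u + R(-486)) = sqrt(-2080598 + (-175 + 7*(-486))) = sqrt(-2080598 + (-175 - 3402)) = sqrt(-2080598 - 3577) = sqrt(-2084175) = 15*I*sqrt(9263)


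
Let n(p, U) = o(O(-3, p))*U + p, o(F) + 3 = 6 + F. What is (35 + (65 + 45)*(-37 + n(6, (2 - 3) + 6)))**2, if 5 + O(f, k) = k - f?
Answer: 225625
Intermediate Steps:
O(f, k) = -5 + k - f (O(f, k) = -5 + (k - f) = -5 + k - f)
o(F) = 3 + F (o(F) = -3 + (6 + F) = 3 + F)
n(p, U) = p + U*(1 + p) (n(p, U) = (3 + (-5 + p - 1*(-3)))*U + p = (3 + (-5 + p + 3))*U + p = (3 + (-2 + p))*U + p = (1 + p)*U + p = U*(1 + p) + p = p + U*(1 + p))
(35 + (65 + 45)*(-37 + n(6, (2 - 3) + 6)))**2 = (35 + (65 + 45)*(-37 + (6 + ((2 - 3) + 6)*(1 + 6))))**2 = (35 + 110*(-37 + (6 + (-1 + 6)*7)))**2 = (35 + 110*(-37 + (6 + 5*7)))**2 = (35 + 110*(-37 + (6 + 35)))**2 = (35 + 110*(-37 + 41))**2 = (35 + 110*4)**2 = (35 + 440)**2 = 475**2 = 225625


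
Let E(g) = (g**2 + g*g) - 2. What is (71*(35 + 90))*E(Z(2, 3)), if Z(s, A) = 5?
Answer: 426000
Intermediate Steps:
E(g) = -2 + 2*g**2 (E(g) = (g**2 + g**2) - 2 = 2*g**2 - 2 = -2 + 2*g**2)
(71*(35 + 90))*E(Z(2, 3)) = (71*(35 + 90))*(-2 + 2*5**2) = (71*125)*(-2 + 2*25) = 8875*(-2 + 50) = 8875*48 = 426000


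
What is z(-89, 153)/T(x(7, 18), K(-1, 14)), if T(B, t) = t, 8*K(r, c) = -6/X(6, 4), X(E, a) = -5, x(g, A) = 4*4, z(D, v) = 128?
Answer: 2560/3 ≈ 853.33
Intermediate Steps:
x(g, A) = 16
K(r, c) = 3/20 (K(r, c) = (-6/(-5))/8 = (-6*(-⅕))/8 = (⅛)*(6/5) = 3/20)
z(-89, 153)/T(x(7, 18), K(-1, 14)) = 128/(3/20) = 128*(20/3) = 2560/3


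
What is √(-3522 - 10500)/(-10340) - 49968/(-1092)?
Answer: 4164/91 - 3*I*√1558/10340 ≈ 45.758 - 0.011452*I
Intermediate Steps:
√(-3522 - 10500)/(-10340) - 49968/(-1092) = √(-14022)*(-1/10340) - 49968*(-1/1092) = (3*I*√1558)*(-1/10340) + 4164/91 = -3*I*√1558/10340 + 4164/91 = 4164/91 - 3*I*√1558/10340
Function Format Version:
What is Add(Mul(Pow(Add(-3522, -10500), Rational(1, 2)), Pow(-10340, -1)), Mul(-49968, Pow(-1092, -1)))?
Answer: Add(Rational(4164, 91), Mul(Rational(-3, 10340), I, Pow(1558, Rational(1, 2)))) ≈ Add(45.758, Mul(-0.011452, I))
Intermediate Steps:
Add(Mul(Pow(Add(-3522, -10500), Rational(1, 2)), Pow(-10340, -1)), Mul(-49968, Pow(-1092, -1))) = Add(Mul(Pow(-14022, Rational(1, 2)), Rational(-1, 10340)), Mul(-49968, Rational(-1, 1092))) = Add(Mul(Mul(3, I, Pow(1558, Rational(1, 2))), Rational(-1, 10340)), Rational(4164, 91)) = Add(Mul(Rational(-3, 10340), I, Pow(1558, Rational(1, 2))), Rational(4164, 91)) = Add(Rational(4164, 91), Mul(Rational(-3, 10340), I, Pow(1558, Rational(1, 2))))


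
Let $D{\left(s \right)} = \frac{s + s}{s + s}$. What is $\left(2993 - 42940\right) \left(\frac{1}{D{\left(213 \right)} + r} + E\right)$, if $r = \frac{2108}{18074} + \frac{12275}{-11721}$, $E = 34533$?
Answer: $- \frac{10139943951306555}{7347436} \approx -1.3801 \cdot 10^{9}$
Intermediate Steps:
$D{\left(s \right)} = 1$ ($D{\left(s \right)} = \frac{2 s}{2 s} = 2 s \frac{1}{2 s} = 1$)
$r = - \frac{98575241}{105922677}$ ($r = 2108 \cdot \frac{1}{18074} + 12275 \left(- \frac{1}{11721}\right) = \frac{1054}{9037} - \frac{12275}{11721} = - \frac{98575241}{105922677} \approx -0.93063$)
$\left(2993 - 42940\right) \left(\frac{1}{D{\left(213 \right)} + r} + E\right) = \left(2993 - 42940\right) \left(\frac{1}{1 - \frac{98575241}{105922677}} + 34533\right) = - 39947 \left(\frac{1}{\frac{7347436}{105922677}} + 34533\right) = - 39947 \left(\frac{105922677}{7347436} + 34533\right) = \left(-39947\right) \frac{253834930065}{7347436} = - \frac{10139943951306555}{7347436}$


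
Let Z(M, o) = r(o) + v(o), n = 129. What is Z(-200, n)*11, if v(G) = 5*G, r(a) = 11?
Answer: 7216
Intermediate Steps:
Z(M, o) = 11 + 5*o
Z(-200, n)*11 = (11 + 5*129)*11 = (11 + 645)*11 = 656*11 = 7216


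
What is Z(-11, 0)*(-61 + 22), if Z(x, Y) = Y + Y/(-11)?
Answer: 0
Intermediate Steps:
Z(x, Y) = 10*Y/11 (Z(x, Y) = Y + Y*(-1/11) = Y - Y/11 = 10*Y/11)
Z(-11, 0)*(-61 + 22) = ((10/11)*0)*(-61 + 22) = 0*(-39) = 0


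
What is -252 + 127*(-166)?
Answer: -21334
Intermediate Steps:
-252 + 127*(-166) = -252 - 21082 = -21334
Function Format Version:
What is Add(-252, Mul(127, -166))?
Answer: -21334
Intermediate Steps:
Add(-252, Mul(127, -166)) = Add(-252, -21082) = -21334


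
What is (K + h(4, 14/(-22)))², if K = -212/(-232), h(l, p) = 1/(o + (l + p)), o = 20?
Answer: 203319081/222188836 ≈ 0.91507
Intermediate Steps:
h(l, p) = 1/(20 + l + p) (h(l, p) = 1/(20 + (l + p)) = 1/(20 + l + p))
K = 53/58 (K = -212*(-1/232) = 53/58 ≈ 0.91379)
(K + h(4, 14/(-22)))² = (53/58 + 1/(20 + 4 + 14/(-22)))² = (53/58 + 1/(20 + 4 + 14*(-1/22)))² = (53/58 + 1/(20 + 4 - 7/11))² = (53/58 + 1/(257/11))² = (53/58 + 11/257)² = (14259/14906)² = 203319081/222188836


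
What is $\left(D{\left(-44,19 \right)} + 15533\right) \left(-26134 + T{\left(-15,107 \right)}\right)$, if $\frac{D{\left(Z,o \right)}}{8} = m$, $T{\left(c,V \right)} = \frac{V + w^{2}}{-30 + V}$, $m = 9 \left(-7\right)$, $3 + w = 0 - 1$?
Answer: $- \frac{4320182665}{11} \approx -3.9274 \cdot 10^{8}$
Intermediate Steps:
$w = -4$ ($w = -3 + \left(0 - 1\right) = -3 - 1 = -4$)
$m = -63$
$T{\left(c,V \right)} = \frac{16 + V}{-30 + V}$ ($T{\left(c,V \right)} = \frac{V + \left(-4\right)^{2}}{-30 + V} = \frac{V + 16}{-30 + V} = \frac{16 + V}{-30 + V}$)
$D{\left(Z,o \right)} = -504$ ($D{\left(Z,o \right)} = 8 \left(-63\right) = -504$)
$\left(D{\left(-44,19 \right)} + 15533\right) \left(-26134 + T{\left(-15,107 \right)}\right) = \left(-504 + 15533\right) \left(-26134 + \frac{16 + 107}{-30 + 107}\right) = 15029 \left(-26134 + \frac{1}{77} \cdot 123\right) = 15029 \left(-26134 + \frac{123}{77}\right) = 15029 \left(- \frac{2012195}{77}\right) = - \frac{4320182665}{11}$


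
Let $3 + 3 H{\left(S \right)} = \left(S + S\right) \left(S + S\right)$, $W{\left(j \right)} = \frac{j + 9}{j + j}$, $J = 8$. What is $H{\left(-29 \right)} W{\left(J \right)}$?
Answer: $\frac{57137}{48} \approx 1190.4$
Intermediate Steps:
$W{\left(j \right)} = \frac{9 + j}{2 j}$
$H{\left(S \right)} = -1 + \frac{4 S^{2}}{3}$ ($H{\left(S \right)} = -1 + \frac{\left(S + S\right) \left(S + S\right)}{3} = -1 + \frac{2 S 2 S}{3} = -1 + \frac{4 S^{2}}{3}$)
$H{\left(-29 \right)} W{\left(J \right)} = \left(-1 + \frac{4 \left(-29\right)^{2}}{3}\right) \frac{9 + 8}{2 \cdot 8} = \left(-1 + \frac{4}{3} \cdot 841\right) \frac{1}{2} \cdot \frac{1}{8} \cdot 17 = \left(-1 + \frac{3364}{3}\right) \frac{17}{16} = \frac{3361}{3} \cdot \frac{17}{16} = \frac{57137}{48}$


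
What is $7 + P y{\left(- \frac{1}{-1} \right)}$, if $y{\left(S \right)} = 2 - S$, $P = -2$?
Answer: $5$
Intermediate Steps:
$7 + P y{\left(- \frac{1}{-1} \right)} = 7 - 2 \left(2 - - \frac{1}{-1}\right) = 7 - 2 \left(2 - \left(-1\right) \left(-1\right)\right) = 7 - 2 \left(2 - 1\right) = 7 - 2 = 5$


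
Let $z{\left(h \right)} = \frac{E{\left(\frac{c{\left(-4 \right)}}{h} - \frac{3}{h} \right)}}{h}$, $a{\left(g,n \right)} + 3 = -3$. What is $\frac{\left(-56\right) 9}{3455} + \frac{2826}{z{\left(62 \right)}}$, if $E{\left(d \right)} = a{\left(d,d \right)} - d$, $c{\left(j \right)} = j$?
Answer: $- \frac{7506469296}{252215} \approx -29762.0$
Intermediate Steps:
$a{\left(g,n \right)} = -6$ ($a{\left(g,n \right)} = -3 - 3 = -6$)
$E{\left(d \right)} = -6 - d$
$z{\left(h \right)} = \frac{-6 + \frac{7}{h}}{h}$ ($z{\left(h \right)} = \frac{-6 - \left(- \frac{4}{h} - \frac{3}{h}\right)}{h} = \frac{-6 - - \frac{7}{h}}{h} = \frac{-6 + \frac{7}{h}}{h}$)
$\frac{\left(-56\right) 9}{3455} + \frac{2826}{z{\left(62 \right)}} = \frac{\left(-56\right) 9}{3455} + \frac{2826}{\frac{1}{3844} \left(7 - 372\right)} = \left(-504\right) \frac{1}{3455} + \frac{2826}{\frac{1}{3844} \left(7 - 372\right)} = - \frac{504}{3455} + \frac{2826}{\frac{1}{3844} \left(-365\right)} = - \frac{504}{3455} + \frac{2826}{- \frac{365}{3844}} = - \frac{504}{3455} + 2826 \left(- \frac{3844}{365}\right) = - \frac{504}{3455} - \frac{10863144}{365} = - \frac{7506469296}{252215}$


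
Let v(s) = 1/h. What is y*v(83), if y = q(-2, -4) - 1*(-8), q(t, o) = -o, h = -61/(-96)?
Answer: 1152/61 ≈ 18.885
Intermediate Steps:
h = 61/96 (h = -61*(-1/96) = 61/96 ≈ 0.63542)
v(s) = 96/61 (v(s) = 1/(61/96) = 96/61)
y = 12 (y = -1*(-4) - 1*(-8) = 4 + 8 = 12)
y*v(83) = 12*(96/61) = 1152/61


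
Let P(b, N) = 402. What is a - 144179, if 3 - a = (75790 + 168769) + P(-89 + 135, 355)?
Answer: -389137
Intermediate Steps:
a = -244958 (a = 3 - ((75790 + 168769) + 402) = 3 - (244559 + 402) = 3 - 1*244961 = 3 - 244961 = -244958)
a - 144179 = -244958 - 144179 = -389137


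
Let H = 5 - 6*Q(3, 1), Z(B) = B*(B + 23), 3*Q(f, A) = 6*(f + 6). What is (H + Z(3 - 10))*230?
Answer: -49450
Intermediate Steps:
Q(f, A) = 12 + 2*f (Q(f, A) = (6*(f + 6))/3 = (6*(6 + f))/3 = (36 + 6*f)/3 = 12 + 2*f)
Z(B) = B*(23 + B)
H = -103 (H = 5 - 6*(12 + 2*3) = 5 - 6*(12 + 6) = 5 - 6*18 = 5 - 108 = -103)
(H + Z(3 - 10))*230 = (-103 + (3 - 10)*(23 + (3 - 10)))*230 = (-103 - 7*(23 - 7))*230 = (-103 - 7*16)*230 = (-103 - 112)*230 = -215*230 = -49450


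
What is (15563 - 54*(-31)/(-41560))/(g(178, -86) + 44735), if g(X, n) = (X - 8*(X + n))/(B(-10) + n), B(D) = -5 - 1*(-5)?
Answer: 13906127029/39978309520 ≈ 0.34784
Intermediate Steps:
B(D) = 0 (B(D) = -5 + 5 = 0)
g(X, n) = (-8*n - 7*X)/n (g(X, n) = (X - 8*(X + n))/(0 + n) = (X + (-8*X - 8*n))/n = (-8*n - 7*X)/n)
(15563 - 54*(-31)/(-41560))/(g(178, -86) + 44735) = (15563 - 54*(-31)/(-41560))/((-8 - 7*178/(-86)) + 44735) = (15563 + 1674*(-1/41560))/((-8 - 7*178*(-1/86)) + 44735) = (15563 - 837/20780)/((-8 + 623/43) + 44735) = 323398303/(20780*(279/43 + 44735)) = 323398303/(20780*(1923884/43)) = (323398303/20780)*(43/1923884) = 13906127029/39978309520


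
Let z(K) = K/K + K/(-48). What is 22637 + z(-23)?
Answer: 1086647/48 ≈ 22638.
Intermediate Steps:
z(K) = 1 - K/48 (z(K) = 1 + K*(-1/48) = 1 - K/48)
22637 + z(-23) = 22637 + (1 - 1/48*(-23)) = 22637 + (1 + 23/48) = 22637 + 71/48 = 1086647/48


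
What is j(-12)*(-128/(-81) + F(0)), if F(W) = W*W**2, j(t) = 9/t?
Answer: -32/27 ≈ -1.1852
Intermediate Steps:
F(W) = W**3
j(-12)*(-128/(-81) + F(0)) = (9/(-12))*(-128/(-81) + 0**3) = (9*(-1/12))*(-128*(-1/81) + 0) = -3*(128/81 + 0)/4 = -3/4*128/81 = -32/27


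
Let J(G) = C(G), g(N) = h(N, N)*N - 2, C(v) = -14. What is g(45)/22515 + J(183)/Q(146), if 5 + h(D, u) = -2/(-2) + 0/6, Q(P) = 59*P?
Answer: -941479/96972105 ≈ -0.0097088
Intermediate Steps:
h(D, u) = -4 (h(D, u) = -5 + (-2/(-2) + 0/6) = -5 + (-2*(-½) + 0*(⅙)) = -5 + (1 + 0) = -5 + 1 = -4)
g(N) = -2 - 4*N (g(N) = -4*N - 2 = -2 - 4*N)
J(G) = -14
g(45)/22515 + J(183)/Q(146) = (-2 - 4*45)/22515 - 14/(59*146) = (-2 - 180)*(1/22515) - 14/8614 = -182*1/22515 - 14*1/8614 = -182/22515 - 7/4307 = -941479/96972105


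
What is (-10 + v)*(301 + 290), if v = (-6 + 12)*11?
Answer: 33096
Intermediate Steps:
v = 66 (v = 6*11 = 66)
(-10 + v)*(301 + 290) = (-10 + 66)*(301 + 290) = 56*591 = 33096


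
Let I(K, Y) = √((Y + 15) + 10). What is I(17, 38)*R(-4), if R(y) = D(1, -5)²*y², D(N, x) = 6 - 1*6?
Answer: 0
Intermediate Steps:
D(N, x) = 0 (D(N, x) = 6 - 6 = 0)
I(K, Y) = √(25 + Y) (I(K, Y) = √((15 + Y) + 10) = √(25 + Y))
R(y) = 0 (R(y) = 0²*y² = 0*y² = 0)
I(17, 38)*R(-4) = √(25 + 38)*0 = √63*0 = (3*√7)*0 = 0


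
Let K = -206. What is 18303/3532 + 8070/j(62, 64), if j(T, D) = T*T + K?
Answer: 47544777/6424708 ≈ 7.4003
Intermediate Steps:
j(T, D) = -206 + T**2 (j(T, D) = T*T - 206 = T**2 - 206 = -206 + T**2)
18303/3532 + 8070/j(62, 64) = 18303/3532 + 8070/(-206 + 62**2) = 18303*(1/3532) + 8070/(-206 + 3844) = 18303/3532 + 8070/3638 = 18303/3532 + 8070*(1/3638) = 18303/3532 + 4035/1819 = 47544777/6424708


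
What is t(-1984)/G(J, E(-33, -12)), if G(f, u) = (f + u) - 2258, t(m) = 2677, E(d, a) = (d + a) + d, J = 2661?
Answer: 2677/325 ≈ 8.2369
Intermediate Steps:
E(d, a) = a + 2*d (E(d, a) = (a + d) + d = a + 2*d)
G(f, u) = -2258 + f + u
t(-1984)/G(J, E(-33, -12)) = 2677/(-2258 + 2661 + (-12 + 2*(-33))) = 2677/(-2258 + 2661 + (-12 - 66)) = 2677/(-2258 + 2661 - 78) = 2677/325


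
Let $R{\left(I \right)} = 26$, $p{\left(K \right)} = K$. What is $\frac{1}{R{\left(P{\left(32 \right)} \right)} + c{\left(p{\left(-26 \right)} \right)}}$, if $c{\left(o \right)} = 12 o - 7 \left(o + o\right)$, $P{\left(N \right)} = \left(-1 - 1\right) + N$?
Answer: $\frac{1}{78} \approx 0.012821$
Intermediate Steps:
$P{\left(N \right)} = -2 + N$
$c{\left(o \right)} = - 2 o$ ($c{\left(o \right)} = 12 o - 7 \cdot 2 o = 12 o - 14 o = - 2 o$)
$\frac{1}{R{\left(P{\left(32 \right)} \right)} + c{\left(p{\left(-26 \right)} \right)}} = \frac{1}{26 - -52} = \frac{1}{26 + 52} = \frac{1}{78}$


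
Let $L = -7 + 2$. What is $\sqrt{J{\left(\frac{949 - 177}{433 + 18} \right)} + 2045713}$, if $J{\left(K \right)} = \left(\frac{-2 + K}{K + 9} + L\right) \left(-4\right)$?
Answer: $\frac{\sqrt{47744466922333}}{4831} \approx 1430.3$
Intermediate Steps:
$L = -5$
$J{\left(K \right)} = 20 - \frac{4 \left(-2 + K\right)}{9 + K}$ ($J{\left(K \right)} = \left(\frac{-2 + K}{K + 9} - 5\right) \left(-4\right) = \left(\frac{-2 + K}{9 + K} - 5\right) \left(-4\right) = \left(-5 + \frac{-2 + K}{9 + K}\right) \left(-4\right) = 20 - \frac{4 \left(-2 + K\right)}{9 + K}$)
$\sqrt{J{\left(\frac{949 - 177}{433 + 18} \right)} + 2045713} = \sqrt{\frac{4 \left(47 + 4 \frac{949 - 177}{433 + 18}\right)}{9 + \frac{949 - 177}{433 + 18}} + 2045713} = \sqrt{\frac{4 \left(47 + 4 \cdot \frac{772}{451}\right)}{9 + \frac{772}{451}} + 2045713} = \sqrt{\frac{4 \left(47 + \frac{3088}{451}\right)}{\frac{4831}{451}} + 2045713} = \sqrt{4 \cdot \frac{451}{4831} \cdot \frac{24285}{451} + 2045713} = \sqrt{\frac{97140}{4831} + 2045713} = \sqrt{\frac{9882936643}{4831}} = \frac{\sqrt{47744466922333}}{4831}$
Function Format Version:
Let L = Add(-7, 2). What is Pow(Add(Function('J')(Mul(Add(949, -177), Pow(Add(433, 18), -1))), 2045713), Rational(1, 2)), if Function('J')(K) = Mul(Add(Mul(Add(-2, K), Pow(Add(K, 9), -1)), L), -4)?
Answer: Mul(Rational(1, 4831), Pow(47744466922333, Rational(1, 2))) ≈ 1430.3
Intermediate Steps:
L = -5
Function('J')(K) = Add(20, Mul(-4, Pow(Add(9, K), -1), Add(-2, K))) (Function('J')(K) = Mul(Add(Mul(Add(-2, K), Pow(Add(K, 9), -1)), -5), -4) = Mul(Add(Mul(Add(-2, K), Pow(Add(9, K), -1)), -5), -4) = Mul(Add(Mul(Pow(Add(9, K), -1), Add(-2, K)), -5), -4) = Mul(Add(-5, Mul(Pow(Add(9, K), -1), Add(-2, K))), -4) = Add(20, Mul(-4, Pow(Add(9, K), -1), Add(-2, K))))
Pow(Add(Function('J')(Mul(Add(949, -177), Pow(Add(433, 18), -1))), 2045713), Rational(1, 2)) = Pow(Add(Mul(4, Pow(Add(9, Mul(Add(949, -177), Pow(Add(433, 18), -1))), -1), Add(47, Mul(4, Mul(Add(949, -177), Pow(Add(433, 18), -1))))), 2045713), Rational(1, 2)) = Pow(Add(Mul(4, Pow(Add(9, Mul(772, Pow(451, -1))), -1), Add(47, Mul(4, Mul(772, Pow(451, -1))))), 2045713), Rational(1, 2)) = Pow(Add(Mul(4, Pow(Add(9, Mul(772, Rational(1, 451))), -1), Add(47, Mul(4, Mul(772, Rational(1, 451))))), 2045713), Rational(1, 2)) = Pow(Add(Mul(4, Pow(Add(9, Rational(772, 451)), -1), Add(47, Mul(4, Rational(772, 451)))), 2045713), Rational(1, 2)) = Pow(Add(Mul(4, Pow(Rational(4831, 451), -1), Add(47, Rational(3088, 451))), 2045713), Rational(1, 2)) = Pow(Add(Mul(4, Rational(451, 4831), Rational(24285, 451)), 2045713), Rational(1, 2)) = Pow(Add(Rational(97140, 4831), 2045713), Rational(1, 2)) = Pow(Rational(9882936643, 4831), Rational(1, 2)) = Mul(Rational(1, 4831), Pow(47744466922333, Rational(1, 2)))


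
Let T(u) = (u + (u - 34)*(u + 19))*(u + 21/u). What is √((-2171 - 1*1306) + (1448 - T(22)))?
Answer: 2*√264979/11 ≈ 93.593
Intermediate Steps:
T(u) = (u + 21/u)*(u + (-34 + u)*(19 + u)) (T(u) = (u + (-34 + u)*(19 + u))*(u + 21/u) = (u + 21/u)*(u + (-34 + u)*(19 + u)))
√((-2171 - 1*1306) + (1448 - T(22))) = √((-2171 - 1*1306) + (1448 - (-294 + 22³ - 13566/22 - 625*22 - 14*22²))) = √((-2171 - 1306) + (1448 - (-294 + 10648 - 13566*1/22 - 13750 - 14*484))) = √(-3477 + (1448 - (-294 + 10648 - 6783/11 - 13750 - 6776))) = √(-3477 + (1448 - 1*(-118675/11))) = √(-3477 + (1448 + 118675/11)) = √(-3477 + 134603/11) = √(96356/11) = 2*√264979/11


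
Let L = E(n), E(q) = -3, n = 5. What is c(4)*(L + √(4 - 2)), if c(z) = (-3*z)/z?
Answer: 9 - 3*√2 ≈ 4.7574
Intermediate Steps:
L = -3
c(z) = -3
c(4)*(L + √(4 - 2)) = -3*(-3 + √(4 - 2)) = -3*(-3 + √2) = 9 - 3*√2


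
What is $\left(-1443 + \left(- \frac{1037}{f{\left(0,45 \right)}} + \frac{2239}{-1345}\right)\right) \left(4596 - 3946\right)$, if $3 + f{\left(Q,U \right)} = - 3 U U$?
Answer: $- \frac{767559585455}{817491} \approx -9.3892 \cdot 10^{5}$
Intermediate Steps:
$f{\left(Q,U \right)} = -3 - 3 U^{2}$ ($f{\left(Q,U \right)} = -3 + - 3 U U = -3 - 3 U^{2}$)
$\left(-1443 + \left(- \frac{1037}{f{\left(0,45 \right)}} + \frac{2239}{-1345}\right)\right) \left(4596 - 3946\right) = \left(-1443 - \left(\frac{2239}{1345} + \frac{1037}{-3 - 3 \cdot 45^{2}}\right)\right) \left(4596 - 3946\right) = \left(-1443 - \left(\frac{2239}{1345} + \frac{1037}{-3 - 6075}\right)\right) 650 = \left(-1443 - \left(\frac{2239}{1345} + \frac{1037}{-6078}\right)\right) 650 = \left(-1443 - \frac{12213877}{8174910}\right) 650 = \left(- \frac{11808609007}{8174910}\right) 650 = - \frac{767559585455}{817491}$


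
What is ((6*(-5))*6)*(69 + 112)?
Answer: -32580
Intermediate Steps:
((6*(-5))*6)*(69 + 112) = -30*6*181 = -180*181 = -32580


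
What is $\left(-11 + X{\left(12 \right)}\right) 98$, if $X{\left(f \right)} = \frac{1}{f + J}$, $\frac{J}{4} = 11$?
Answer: $- \frac{4305}{4} \approx -1076.3$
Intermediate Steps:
$J = 44$ ($J = 4 \cdot 11 = 44$)
$X{\left(f \right)} = \frac{1}{44 + f}$ ($X{\left(f \right)} = \frac{1}{f + 44} = \frac{1}{44 + f}$)
$\left(-11 + X{\left(12 \right)}\right) 98 = \left(-11 + \frac{1}{44 + 12}\right) 98 = \left(-11 + \frac{1}{56}\right) 98 = \left(- \frac{615}{56}\right) 98 = - \frac{4305}{4}$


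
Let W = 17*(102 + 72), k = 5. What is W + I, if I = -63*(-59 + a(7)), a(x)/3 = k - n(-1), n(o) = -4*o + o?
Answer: 6297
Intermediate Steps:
n(o) = -3*o
a(x) = 6 (a(x) = 3*(5 - (-3)*(-1)) = 3*(5 - 1*3) = 3*(5 - 3) = 3*2 = 6)
I = 3339 (I = -63*(-59 + 6) = -63*(-53) = 3339)
W = 2958 (W = 17*174 = 2958)
W + I = 2958 + 3339 = 6297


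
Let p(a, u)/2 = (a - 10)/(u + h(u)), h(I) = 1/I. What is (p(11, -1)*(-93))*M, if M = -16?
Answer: -1488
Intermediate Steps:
p(a, u) = 2*(-10 + a)/(u + 1/u) (p(a, u) = 2*((a - 10)/(u + 1/u)) = 2*((-10 + a)/(u + 1/u)) = 2*(-10 + a)/(u + 1/u))
(p(11, -1)*(-93))*M = ((2*(-1)*(-10 + 11)/(1 + (-1)²))*(-93))*(-16) = ((2*(-1)*1/(1 + 1))*(-93))*(-16) = ((2*(-1)*1/2)*(-93))*(-16) = ((2*(-1)*(½)*1)*(-93))*(-16) = -1*(-93)*(-16) = 93*(-16) = -1488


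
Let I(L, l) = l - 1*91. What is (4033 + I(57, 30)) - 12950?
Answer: -8978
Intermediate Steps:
I(L, l) = -91 + l (I(L, l) = l - 91 = -91 + l)
(4033 + I(57, 30)) - 12950 = (4033 + (-91 + 30)) - 12950 = (4033 - 61) - 12950 = 3972 - 12950 = -8978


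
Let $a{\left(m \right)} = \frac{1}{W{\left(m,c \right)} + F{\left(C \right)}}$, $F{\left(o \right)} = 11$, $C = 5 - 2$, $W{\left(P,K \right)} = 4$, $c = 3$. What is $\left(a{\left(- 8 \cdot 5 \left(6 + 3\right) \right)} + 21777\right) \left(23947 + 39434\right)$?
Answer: $\frac{6901261312}{5} \approx 1.3803 \cdot 10^{9}$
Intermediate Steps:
$C = 3$
$a{\left(m \right)} = \frac{1}{15}$ ($a{\left(m \right)} = \frac{1}{4 + 11} = \frac{1}{15}$)
$\left(a{\left(- 8 \cdot 5 \left(6 + 3\right) \right)} + 21777\right) \left(23947 + 39434\right) = \left(\frac{1}{15} + 21777\right) \left(23947 + 39434\right) = \frac{326656}{15} \cdot 63381 = \frac{6901261312}{5}$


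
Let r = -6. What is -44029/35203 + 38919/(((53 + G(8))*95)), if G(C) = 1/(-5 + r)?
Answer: 4212119239/648791290 ≈ 6.4923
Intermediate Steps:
G(C) = -1/11 (G(C) = 1/(-5 - 6) = 1/(-11) = -1/11)
-44029/35203 + 38919/(((53 + G(8))*95)) = -44029/35203 + 38919/(((53 - 1/11)*95)) = -44029*1/35203 + 38919/(((582/11)*95)) = -44029/35203 + 38919/(55290/11) = -44029/35203 + 38919*(11/55290) = -44029/35203 + 142703/18430 = 4212119239/648791290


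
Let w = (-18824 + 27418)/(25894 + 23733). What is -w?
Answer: -8594/49627 ≈ -0.17317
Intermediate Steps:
w = 8594/49627 ≈ 0.17317
-w = -1*8594/49627 = -8594/49627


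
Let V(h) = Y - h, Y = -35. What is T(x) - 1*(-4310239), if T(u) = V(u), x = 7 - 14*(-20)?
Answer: 4309917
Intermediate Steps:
V(h) = -35 - h
x = 287 (x = 7 + 280 = 287)
T(u) = -35 - u
T(x) - 1*(-4310239) = (-35 - 1*287) - 1*(-4310239) = (-35 - 287) + 4310239 = -322 + 4310239 = 4309917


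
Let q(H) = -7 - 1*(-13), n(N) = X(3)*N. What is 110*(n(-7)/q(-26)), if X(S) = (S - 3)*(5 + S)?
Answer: 0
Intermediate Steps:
X(S) = (-3 + S)*(5 + S)
n(N) = 0 (n(N) = (-15 + 3² + 2*3)*N = (-15 + 9 + 6)*N = 0*N = 0)
q(H) = 6 (q(H) = -7 + 13 = 6)
110*(n(-7)/q(-26)) = 110*(0/6) = 110*(0*(⅙)) = 110*0 = 0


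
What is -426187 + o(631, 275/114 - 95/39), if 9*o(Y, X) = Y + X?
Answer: -5683547099/13338 ≈ -4.2612e+5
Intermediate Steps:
o(Y, X) = X/9 + Y/9 (o(Y, X) = (Y + X)/9 = (X + Y)/9 = X/9 + Y/9)
-426187 + o(631, 275/114 - 95/39) = -426187 + ((275/114 - 95/39)/9 + (⅑)*631) = -426187 + ((275*(1/114) - 95*1/39)/9 + 631/9) = -426187 + ((275/114 - 95/39)/9 + 631/9) = -426187 + ((⅑)*(-35/1482) + 631/9) = -426187 + (-35/13338 + 631/9) = -426187 + 935107/13338 = -5683547099/13338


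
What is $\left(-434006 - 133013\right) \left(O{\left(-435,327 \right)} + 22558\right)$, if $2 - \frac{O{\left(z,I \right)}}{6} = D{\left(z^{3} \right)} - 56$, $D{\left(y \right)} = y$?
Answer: $-280050772554964$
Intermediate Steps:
$O{\left(z,I \right)} = 348 - 6 z^{3}$ ($O{\left(z,I \right)} = 12 - 6 \left(z^{3} - 56\right) = 12 - 6 \left(-56 + z^{3}\right) = 12 - \left(-336 + 6 z^{3}\right) = 348 - 6 z^{3}$)
$\left(-434006 - 133013\right) \left(O{\left(-435,327 \right)} + 22558\right) = \left(-434006 - 133013\right) \left(\left(348 - 6 \left(-435\right)^{3}\right) + 22558\right) = \left(-434006 - 133013\right) \left(\left(348 - -493877250\right) + 22558\right) = \left(-434006 - 133013\right) \left(\left(348 + 493877250\right) + 22558\right) = - 567019 \left(493877598 + 22558\right) = \left(-567019\right) 493900156 = -280050772554964$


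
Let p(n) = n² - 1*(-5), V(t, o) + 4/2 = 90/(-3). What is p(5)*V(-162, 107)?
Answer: -960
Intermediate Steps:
V(t, o) = -32 (V(t, o) = -2 + 90/(-3) = -2 + 90*(-⅓) = -2 - 30 = -32)
p(n) = 5 + n² (p(n) = n² + 5 = 5 + n²)
p(5)*V(-162, 107) = (5 + 5²)*(-32) = (5 + 25)*(-32) = 30*(-32) = -960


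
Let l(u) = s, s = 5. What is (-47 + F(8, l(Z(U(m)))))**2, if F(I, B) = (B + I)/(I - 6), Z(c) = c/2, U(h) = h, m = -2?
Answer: 6561/4 ≈ 1640.3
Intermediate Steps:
Z(c) = c/2 (Z(c) = c*(1/2) = c/2)
l(u) = 5
F(I, B) = (B + I)/(-6 + I)
(-47 + F(8, l(Z(U(m)))))**2 = (-47 + (5 + 8)/(-6 + 8))**2 = (-47 + 13/2)**2 = (-81/2)**2 = 6561/4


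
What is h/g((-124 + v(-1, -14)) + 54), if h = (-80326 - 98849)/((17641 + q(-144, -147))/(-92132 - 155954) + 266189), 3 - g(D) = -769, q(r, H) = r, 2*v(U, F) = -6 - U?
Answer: -22225404525/25490570248202 ≈ -0.00087191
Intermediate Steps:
v(U, F) = -3 - U/2 (v(U, F) = (-6 - U)/2 = -3 - U/2)
g(D) = 772 (g(D) = 3 - 1*(-769) = 3 + 769 = 772)
h = -44450809050/66037746757 (h = (-80326 - 98849)/((17641 - 144)/(-92132 - 155954) + 266189) = -179175/(17497/(-248086) + 266189) = -179175/(17497*(-1/248086) + 266189) = -179175/(-17497/248086 + 266189) = -179175/66037746757/248086 = -179175*248086/66037746757 = -44450809050/66037746757 ≈ -0.67311)
h/g((-124 + v(-1, -14)) + 54) = -44450809050/66037746757/772 = -44450809050/66037746757*1/772 = -22225404525/25490570248202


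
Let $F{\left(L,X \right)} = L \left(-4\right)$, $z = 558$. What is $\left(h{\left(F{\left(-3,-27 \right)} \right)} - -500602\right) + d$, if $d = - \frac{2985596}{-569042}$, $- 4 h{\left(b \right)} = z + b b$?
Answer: $\frac{284766682009}{569042} \approx 5.0043 \cdot 10^{5}$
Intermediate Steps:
$F{\left(L,X \right)} = - 4 L$
$h{\left(b \right)} = - \frac{279}{2} - \frac{b^{2}}{4}$ ($h{\left(b \right)} = - \frac{558 + b b}{4} = - \frac{558 + b^{2}}{4} = - \frac{279}{2} - \frac{b^{2}}{4}$)
$d = \frac{1492798}{284521}$ ($d = \left(-2985596\right) \left(- \frac{1}{569042}\right) = \frac{1492798}{284521} \approx 5.2467$)
$\left(h{\left(F{\left(-3,-27 \right)} \right)} - -500602\right) + d = \left(\left(- \frac{279}{2} - \frac{\left(\left(-4\right) \left(-3\right)\right)^{2}}{4}\right) - -500602\right) + \frac{1492798}{284521} = \left(\left(- \frac{279}{2} - \frac{12^{2}}{4}\right) + \left(-360527 + 861129\right)\right) + \frac{1492798}{284521} = \left(\left(- \frac{279}{2} - 36\right) + 500602\right) + \frac{1492798}{284521} = \left(- \frac{351}{2} + 500602\right) + \frac{1492798}{284521} = \frac{1000853}{2} + \frac{1492798}{284521} = \frac{284766682009}{569042}$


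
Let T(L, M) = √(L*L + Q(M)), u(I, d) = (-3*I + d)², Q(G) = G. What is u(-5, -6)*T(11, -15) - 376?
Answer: -376 + 81*√106 ≈ 457.95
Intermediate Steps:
u(I, d) = (d - 3*I)²
T(L, M) = √(M + L²) (T(L, M) = √(L*L + M) = √(L² + M) = √(M + L²))
u(-5, -6)*T(11, -15) - 376 = (-1*(-6) + 3*(-5))²*√(-15 + 11²) - 376 = (6 - 15)²*√(-15 + 121) - 376 = (-9)²*√106 - 376 = 81*√106 - 376 = -376 + 81*√106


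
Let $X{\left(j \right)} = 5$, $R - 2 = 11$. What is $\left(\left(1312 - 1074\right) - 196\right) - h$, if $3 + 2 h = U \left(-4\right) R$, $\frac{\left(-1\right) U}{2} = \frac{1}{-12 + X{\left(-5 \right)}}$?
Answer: $\frac{713}{14} \approx 50.929$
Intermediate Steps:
$R = 13$ ($R = 2 + 11 = 13$)
$U = \frac{2}{7}$ ($U = - \frac{2}{-12 + 5} = - \frac{2}{-7} = \left(-2\right) \left(- \frac{1}{7}\right) = \frac{2}{7} \approx 0.28571$)
$h = - \frac{125}{14}$ ($h = - \frac{3}{2} + \frac{\frac{2}{7} \left(-4\right) 13}{2} = - \frac{3}{2} + \frac{\left(- \frac{8}{7}\right) 13}{2} = - \frac{3}{2} + \frac{1}{2} \left(- \frac{104}{7}\right) = - \frac{3}{2} - \frac{52}{7} = - \frac{125}{14} \approx -8.9286$)
$\left(\left(1312 - 1074\right) - 196\right) - h = \left(\left(1312 - 1074\right) - 196\right) - - \frac{125}{14} = \left(\left(1312 - 1074\right) - 196\right) + \frac{125}{14} = \left(238 - 196\right) + \frac{125}{14} = 42 + \frac{125}{14} = \frac{713}{14}$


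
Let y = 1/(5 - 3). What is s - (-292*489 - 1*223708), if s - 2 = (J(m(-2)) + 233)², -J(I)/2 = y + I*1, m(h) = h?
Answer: 422194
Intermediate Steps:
y = ½ (y = 1/2 = ½ ≈ 0.50000)
J(I) = -1 - 2*I (J(I) = -2*(½ + I*1) = -2*(½ + I) = -1 - 2*I)
s = 55698 (s = 2 + ((-1 - 2*(-2)) + 233)² = 2 + ((-1 + 4) + 233)² = 2 + (3 + 233)² = 2 + 236² = 2 + 55696 = 55698)
s - (-292*489 - 1*223708) = 55698 - (-292*489 - 1*223708) = 55698 - (-142788 - 223708) = 55698 - 1*(-366496) = 55698 + 366496 = 422194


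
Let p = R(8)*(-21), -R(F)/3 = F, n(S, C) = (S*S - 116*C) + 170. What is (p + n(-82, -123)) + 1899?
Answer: 23565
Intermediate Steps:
n(S, C) = 170 + S² - 116*C (n(S, C) = (S² - 116*C) + 170 = 170 + S² - 116*C)
R(F) = -3*F
p = 504 (p = -3*8*(-21) = -24*(-21) = 504)
(p + n(-82, -123)) + 1899 = (504 + (170 + (-82)² - 116*(-123))) + 1899 = (504 + (170 + 6724 + 14268)) + 1899 = (504 + 21162) + 1899 = 21666 + 1899 = 23565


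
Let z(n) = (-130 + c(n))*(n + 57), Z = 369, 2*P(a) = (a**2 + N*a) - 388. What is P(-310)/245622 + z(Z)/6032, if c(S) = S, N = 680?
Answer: 474243325/28492152 ≈ 16.645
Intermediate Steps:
P(a) = -194 + a**2/2 + 340*a (P(a) = ((a**2 + 680*a) - 388)/2 = (-388 + a**2 + 680*a)/2 = -194 + a**2/2 + 340*a)
z(n) = (-130 + n)*(57 + n) (z(n) = (-130 + n)*(n + 57) = (-130 + n)*(57 + n))
P(-310)/245622 + z(Z)/6032 = (-194 + (1/2)*(-310)**2 + 340*(-310))/245622 + (-7410 + 369**2 - 73*369)/6032 = (-194 + (1/2)*96100 - 105400)*(1/245622) + (-7410 + 136161 - 26937)*(1/6032) = (-194 + 48050 - 105400)*(1/245622) + 101814*(1/6032) = -57544*1/245622 + 50907/3016 = -28772/122811 + 50907/3016 = 474243325/28492152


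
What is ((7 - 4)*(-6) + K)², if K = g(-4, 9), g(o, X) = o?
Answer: 484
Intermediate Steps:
K = -4
((7 - 4)*(-6) + K)² = ((7 - 4)*(-6) - 4)² = (3*(-6) - 4)² = (-18 - 4)² = (-22)² = 484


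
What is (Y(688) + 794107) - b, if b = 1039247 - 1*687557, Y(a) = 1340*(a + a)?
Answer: 2286257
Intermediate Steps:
Y(a) = 2680*a (Y(a) = 1340*(2*a) = 2680*a)
b = 351690 (b = 1039247 - 687557 = 351690)
(Y(688) + 794107) - b = (2680*688 + 794107) - 1*351690 = (1843840 + 794107) - 351690 = 2637947 - 351690 = 2286257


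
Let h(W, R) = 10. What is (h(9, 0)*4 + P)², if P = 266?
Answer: 93636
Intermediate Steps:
(h(9, 0)*4 + P)² = (10*4 + 266)² = (40 + 266)² = 306² = 93636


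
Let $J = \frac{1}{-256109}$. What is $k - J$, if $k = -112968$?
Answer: $- \frac{28932121511}{256109} \approx -1.1297 \cdot 10^{5}$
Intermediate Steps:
$J = - \frac{1}{256109} \approx -3.9046 \cdot 10^{-6}$
$k - J = -112968 - - \frac{1}{256109} = -112968 + \frac{1}{256109} = - \frac{28932121511}{256109}$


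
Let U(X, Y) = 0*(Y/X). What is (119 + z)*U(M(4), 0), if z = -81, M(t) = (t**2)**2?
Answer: 0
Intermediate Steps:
M(t) = t**4
U(X, Y) = 0
(119 + z)*U(M(4), 0) = (119 - 81)*0 = 38*0 = 0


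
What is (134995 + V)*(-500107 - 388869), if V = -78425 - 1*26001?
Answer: -27175107344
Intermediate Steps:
V = -104426 (V = -78425 - 26001 = -104426)
(134995 + V)*(-500107 - 388869) = (134995 - 104426)*(-500107 - 388869) = 30569*(-888976) = -27175107344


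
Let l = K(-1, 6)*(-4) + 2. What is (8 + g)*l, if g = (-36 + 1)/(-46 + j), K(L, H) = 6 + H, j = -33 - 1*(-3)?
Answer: -14789/38 ≈ -389.18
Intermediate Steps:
j = -30 (j = -33 + 3 = -30)
g = 35/76 (g = (-36 + 1)/(-46 - 30) = -35/(-76) = -35*(-1/76) = 35/76 ≈ 0.46053)
l = -46 (l = (6 + 6)*(-4) + 2 = 12*(-4) + 2 = -48 + 2 = -46)
(8 + g)*l = (8 + 35/76)*(-46) = (643/76)*(-46) = -14789/38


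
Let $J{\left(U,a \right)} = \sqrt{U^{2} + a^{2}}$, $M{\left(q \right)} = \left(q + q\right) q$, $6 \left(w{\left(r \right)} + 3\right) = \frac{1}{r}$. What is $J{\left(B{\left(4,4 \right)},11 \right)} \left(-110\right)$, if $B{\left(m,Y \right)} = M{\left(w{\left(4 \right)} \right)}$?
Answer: $- \frac{55 \sqrt{35447905}}{144} \approx -2274.0$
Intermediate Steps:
$w{\left(r \right)} = -3 + \frac{1}{6 r}$
$M{\left(q \right)} = 2 q^{2}$ ($M{\left(q \right)} = 2 q q = 2 q^{2}$)
$B{\left(m,Y \right)} = \frac{5041}{288}$ ($B{\left(m,Y \right)} = 2 \left(-3 + \frac{1}{6 \cdot 4}\right)^{2} = 2 \left(-3 + \frac{1}{6} \cdot \frac{1}{4}\right)^{2} = 2 \left(-3 + \frac{1}{24}\right)^{2} = 2 \left(- \frac{71}{24}\right)^{2} = 2 \cdot \frac{5041}{576} = \frac{5041}{288}$)
$J{\left(B{\left(4,4 \right)},11 \right)} \left(-110\right) = \sqrt{\left(\frac{5041}{288}\right)^{2} + 11^{2}} \left(-110\right) = \sqrt{\frac{25411681}{82944} + 121} \left(-110\right) = \sqrt{\frac{35447905}{82944}} \left(-110\right) = \frac{\sqrt{35447905}}{288} \left(-110\right) = - \frac{55 \sqrt{35447905}}{144}$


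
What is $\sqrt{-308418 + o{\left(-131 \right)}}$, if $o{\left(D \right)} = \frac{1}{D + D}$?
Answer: $\frac{i \sqrt{21171045454}}{262} \approx 555.35 i$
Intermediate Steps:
$o{\left(D \right)} = \frac{1}{2 D}$
$\sqrt{-308418 + o{\left(-131 \right)}} = \sqrt{-308418 + \frac{1}{2 \left(-131\right)}} = \sqrt{-308418 + \frac{1}{2} \left(- \frac{1}{131}\right)} = \sqrt{-308418 - \frac{1}{262}} = \sqrt{- \frac{80805517}{262}} = \frac{i \sqrt{21171045454}}{262}$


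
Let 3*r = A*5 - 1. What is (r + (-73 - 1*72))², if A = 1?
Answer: 185761/9 ≈ 20640.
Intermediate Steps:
r = 4/3 (r = (1*5 - 1)/3 = (5 - 1)/3 = (⅓)*4 = 4/3 ≈ 1.3333)
(r + (-73 - 1*72))² = (4/3 + (-73 - 1*72))² = (4/3 + (-73 - 72))² = (4/3 - 145)² = (-431/3)² = 185761/9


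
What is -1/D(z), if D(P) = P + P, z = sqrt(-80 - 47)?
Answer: I*sqrt(127)/254 ≈ 0.044368*I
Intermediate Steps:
z = I*sqrt(127) (z = sqrt(-127) = I*sqrt(127) ≈ 11.269*I)
D(P) = 2*P
-1/D(z) = -1/(2*(I*sqrt(127))) = -1/(2*I*sqrt(127)) = -(-1)*I*sqrt(127)/254 = I*sqrt(127)/254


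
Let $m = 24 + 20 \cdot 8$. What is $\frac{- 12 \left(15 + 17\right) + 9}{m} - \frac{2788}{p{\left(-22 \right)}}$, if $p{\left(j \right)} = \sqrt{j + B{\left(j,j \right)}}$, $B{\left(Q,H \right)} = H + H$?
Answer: $- \frac{375}{184} + \frac{1394 i \sqrt{66}}{33} \approx -2.038 + 343.18 i$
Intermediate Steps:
$B{\left(Q,H \right)} = 2 H$
$p{\left(j \right)} = \sqrt{3} \sqrt{j}$ ($p{\left(j \right)} = \sqrt{j + 2 j} = \sqrt{3 j} = \sqrt{3} \sqrt{j}$)
$m = 184$ ($m = 24 + 160 = 184$)
$\frac{- 12 \left(15 + 17\right) + 9}{m} - \frac{2788}{p{\left(-22 \right)}} = \frac{- 12 \left(15 + 17\right) + 9}{184} - \frac{2788}{\sqrt{3} \sqrt{-22}} = \left(\left(-12\right) 32 + 9\right) \frac{1}{184} - \frac{2788}{\sqrt{3} i \sqrt{22}} = \left(-384 + 9\right) \frac{1}{184} - \frac{2788}{i \sqrt{66}} = \left(-375\right) \frac{1}{184} - 2788 \left(- \frac{i \sqrt{66}}{66}\right) = - \frac{375}{184} + \frac{1394 i \sqrt{66}}{33}$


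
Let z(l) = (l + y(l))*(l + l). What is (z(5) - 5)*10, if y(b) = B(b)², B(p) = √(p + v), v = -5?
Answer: 450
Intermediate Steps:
B(p) = √(-5 + p) (B(p) = √(p - 5) = √(-5 + p))
y(b) = -5 + b (y(b) = (√(-5 + b))² = -5 + b)
z(l) = 2*l*(-5 + 2*l) (z(l) = (l + (-5 + l))*(l + l) = (-5 + 2*l)*(2*l) = 2*l*(-5 + 2*l))
(z(5) - 5)*10 = (2*5*(-5 + 2*5) - 5)*10 = (2*5*(-5 + 10) - 5)*10 = (2*5*5 - 5)*10 = (50 - 5)*10 = 45*10 = 450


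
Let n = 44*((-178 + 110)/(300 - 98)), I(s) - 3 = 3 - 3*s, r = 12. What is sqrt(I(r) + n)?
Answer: I*sqrt(457126)/101 ≈ 6.6942*I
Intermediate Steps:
I(s) = 6 - 3*s (I(s) = 3 + (3 - 3*s) = 6 - 3*s)
n = -1496/101 (n = 44*(-68/202) = 44*(-68*1/202) = 44*(-34/101) = -1496/101 ≈ -14.812)
sqrt(I(r) + n) = sqrt((6 - 3*12) - 1496/101) = sqrt((6 - 36) - 1496/101) = sqrt(-30 - 1496/101) = sqrt(-4526/101) = I*sqrt(457126)/101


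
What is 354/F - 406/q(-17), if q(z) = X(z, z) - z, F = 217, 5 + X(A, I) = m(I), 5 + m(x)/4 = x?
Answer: 57503/8246 ≈ 6.9734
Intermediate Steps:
m(x) = -20 + 4*x
X(A, I) = -25 + 4*I (X(A, I) = -5 + (-20 + 4*I) = -25 + 4*I)
q(z) = -25 + 3*z (q(z) = (-25 + 4*z) - z = -25 + 3*z)
354/F - 406/q(-17) = 354/217 - 406/(-25 + 3*(-17)) = 354*(1/217) - 406/(-25 - 51) = 354/217 - 406/(-76) = 354/217 - 406*(-1/76) = 354/217 + 203/38 = 57503/8246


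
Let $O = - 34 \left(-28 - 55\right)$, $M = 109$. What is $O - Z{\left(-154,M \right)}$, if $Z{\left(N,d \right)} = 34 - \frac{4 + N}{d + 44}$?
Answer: $\frac{142138}{51} \approx 2787.0$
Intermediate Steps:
$O = 2822$ ($O = \left(-34\right) \left(-83\right) = 2822$)
$Z{\left(N,d \right)} = 34 - \frac{4 + N}{44 + d}$
$O - Z{\left(-154,M \right)} = 2822 - \frac{1492 - -154 + 34 \cdot 109}{44 + 109} = 2822 - \frac{1492 + 154 + 3706}{153} = 2822 - \frac{1}{153} \cdot 5352 = 2822 - \frac{1784}{51} = \frac{142138}{51}$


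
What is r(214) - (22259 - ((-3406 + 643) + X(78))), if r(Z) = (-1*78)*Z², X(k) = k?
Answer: -3597032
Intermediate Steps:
r(Z) = -78*Z²
r(214) - (22259 - ((-3406 + 643) + X(78))) = -78*214² - (22259 - ((-3406 + 643) + 78)) = -78*45796 - (22259 - (-2763 + 78)) = -3572088 - (22259 - 1*(-2685)) = -3572088 - (22259 + 2685) = -3572088 - 1*24944 = -3572088 - 24944 = -3597032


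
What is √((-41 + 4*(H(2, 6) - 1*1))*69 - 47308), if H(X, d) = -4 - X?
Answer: I*√52069 ≈ 228.19*I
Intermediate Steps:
√((-41 + 4*(H(2, 6) - 1*1))*69 - 47308) = √((-41 + 4*((-4 - 1*2) - 1*1))*69 - 47308) = √((-41 + 4*((-4 - 2) - 1))*69 - 47308) = √((-41 + 4*(-6 - 1))*69 - 47308) = √((-41 + 4*(-7))*69 - 47308) = √((-41 - 28)*69 - 47308) = √(-69*69 - 47308) = √(-4761 - 47308) = √(-52069) = I*√52069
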